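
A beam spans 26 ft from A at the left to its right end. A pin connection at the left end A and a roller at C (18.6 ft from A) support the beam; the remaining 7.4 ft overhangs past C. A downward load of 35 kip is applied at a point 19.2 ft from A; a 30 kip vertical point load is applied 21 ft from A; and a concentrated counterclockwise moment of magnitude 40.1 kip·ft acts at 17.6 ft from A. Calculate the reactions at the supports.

A_x = 0, A_y = -2.844 kip, C_y = 67.84 kip

ΣM about A: C_y·18.6 − 35·19.2 − 30·21 + 40.1 = 0 → C_y = 1261.9/18.6 = 67.8441 ≈ 67.84 kip.
ΣF_y = 0: A_y + 67.8441 − 35 − 30 = 0 → A_y = -2.844 kip.
ΣF_x = 0: no horizontal applied forces, so A_x = 0.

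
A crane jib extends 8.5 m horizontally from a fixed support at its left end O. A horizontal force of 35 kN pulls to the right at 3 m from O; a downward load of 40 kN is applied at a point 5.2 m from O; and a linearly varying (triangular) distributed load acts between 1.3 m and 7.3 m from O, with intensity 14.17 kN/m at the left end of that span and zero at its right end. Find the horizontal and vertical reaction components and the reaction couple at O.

O_x = -35.00 kN, O_y = 82.51 kN, M_O = 348.3 kN·m

Resultant of the triangular load: ½ × 14.17 × 6 = 42.51 kN, acting at 3.3 m from O (one-third of the span from the peak).
ΣF_x = 0: O_x + 35 = 0 → O_x = -35.00 kN.
ΣF_y = 0: O_y − 40 − ½·14.17·6 = 0 → O_y = 82.51 kN.
ΣM about O: M_O − 40·5.2 − (½·14.17·6)·3.3 = 0 → M_O = 348.3 kN·m.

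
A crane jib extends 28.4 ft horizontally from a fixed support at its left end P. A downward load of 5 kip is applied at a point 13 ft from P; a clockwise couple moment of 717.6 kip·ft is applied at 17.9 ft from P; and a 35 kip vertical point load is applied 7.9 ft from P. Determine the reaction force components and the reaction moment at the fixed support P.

ΣF_x = 0: P_x = 0.
ΣF_y = 0: P_y − 5 − 35 = 0 → P_y = 40.00 kip.
ΣM about P: M_P − 5·13 − 717.6 − 35·7.9 = 0 → M_P = 1059 kip·ft.

P_x = 0, P_y = 40.00 kip, M_P = 1059 kip·ft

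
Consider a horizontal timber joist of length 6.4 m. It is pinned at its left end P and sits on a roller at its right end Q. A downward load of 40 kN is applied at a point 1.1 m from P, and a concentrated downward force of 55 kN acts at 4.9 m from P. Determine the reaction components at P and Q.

P_x = 0, P_y = 46.02 kN, Q_y = 48.98 kN

ΣM about P: Q_y·6.4 − 40·1.1 − 55·4.9 = 0 → Q_y = 313.5/6.4 = 48.9844 ≈ 48.98 kN.
ΣF_y = 0: P_y + 48.9844 − 40 − 55 = 0 → P_y = 46.02 kN.
ΣF_x = 0: no horizontal applied forces, so P_x = 0.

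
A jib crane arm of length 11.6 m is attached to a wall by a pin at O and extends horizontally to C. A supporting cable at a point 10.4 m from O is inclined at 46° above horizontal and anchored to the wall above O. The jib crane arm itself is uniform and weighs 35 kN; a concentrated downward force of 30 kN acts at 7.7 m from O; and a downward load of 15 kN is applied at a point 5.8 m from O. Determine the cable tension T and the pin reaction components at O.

T = 69.64 kN, O_x = 48.38 kN, O_y = 29.90 kN

ΣM about O: T·sin46°·10.4 − 35·5.8 − 30·7.7 − 15·5.8 = 0 → T = 521/(10.4·0.71934) = 69.6418 ≈ 69.64 kN.
ΣF_x = 0: O_x − T·cos46° = 0 → O_x = 69.6418 × 0.694658 = 48.38 kN.
ΣF_y = 0: O_y + T·sin46° − 35 − 30 − 15 = 0 → O_y = 80 − 69.6418 × 0.71934 = 29.90 kN.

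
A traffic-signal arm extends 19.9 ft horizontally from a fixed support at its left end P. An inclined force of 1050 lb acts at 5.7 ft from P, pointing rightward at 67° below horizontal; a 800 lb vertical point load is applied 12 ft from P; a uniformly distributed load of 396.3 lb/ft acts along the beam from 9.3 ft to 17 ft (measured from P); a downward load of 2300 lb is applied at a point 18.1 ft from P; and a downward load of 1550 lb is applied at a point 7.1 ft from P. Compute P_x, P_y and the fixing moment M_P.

P_x = -410.3 lb, P_y = 8668 lb, M_P = 107900 lb·ft

Resultant of the distributed load: 396.3 × 7.7 = 3051.51 lb at 13.15 ft from P.
ΣF_x = 0: P_x + 1050·cos67° = 0 → P_x = -410.3 lb.
ΣF_y = 0: P_y − 1050·sin67° − 800 − 396.3·7.7 − 2300 − 1550 = 0 → P_y = 8668 lb.
ΣM about P: M_P − 1050·sin67°·5.7 − 800·12 − (396.3·7.7)·13.15 − 2300·18.1 − 1550·7.1 = 0 → M_P = 107900 lb·ft.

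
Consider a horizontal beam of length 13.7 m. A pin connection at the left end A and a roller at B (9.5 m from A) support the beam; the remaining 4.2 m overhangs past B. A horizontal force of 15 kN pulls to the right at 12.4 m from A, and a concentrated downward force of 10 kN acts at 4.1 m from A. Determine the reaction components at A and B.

Taking moments about A: B_y·9.5 − 10·4.1 = 0 → B_y = 41/9.5 = 4.31579 ≈ 4.316 kN.
ΣF_y = 0: A_y + 4.31579 − 10 = 0 → A_y = 5.684 kN.
ΣF_x = 0: A_x + 15 = 0 → A_x = -15.00 kN.

A_x = -15.00 kN, A_y = 5.684 kN, B_y = 4.316 kN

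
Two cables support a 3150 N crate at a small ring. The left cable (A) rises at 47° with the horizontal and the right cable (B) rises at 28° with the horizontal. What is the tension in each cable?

T_A = 2879 N, T_B = 2224 N

ΣF_x = 0: −T_A·cos47° + T_B·cos28° = 0 → T_B = 0.772411·T_A.
ΣF_y = 0: T_A·sin47° + T_B·sin28° = 3150.
Substitute: T_A·(0.731354 + 0.772411·0.469472) = 3150 → T_A = 2879.4 ≈ 2879 N.
Then T_B = 0.772411 × 2879.4 = 2224 N.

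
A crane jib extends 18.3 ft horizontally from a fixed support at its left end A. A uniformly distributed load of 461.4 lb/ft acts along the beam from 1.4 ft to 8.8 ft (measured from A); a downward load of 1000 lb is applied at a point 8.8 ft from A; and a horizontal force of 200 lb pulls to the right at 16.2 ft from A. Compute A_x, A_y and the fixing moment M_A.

A_x = -200.0 lb, A_y = 4414 lb, M_A = 26210 lb·ft

Resultant of the distributed load: 461.4 × 7.4 = 3414.36 lb at 5.1 ft from A.
ΣF_x = 0: A_x + 200 = 0 → A_x = -200.0 lb.
ΣF_y = 0: A_y − 461.4·7.4 − 1000 = 0 → A_y = 4414 lb.
ΣM about A: M_A − (461.4·7.4)·5.1 − 1000·8.8 = 0 → M_A = 26210 lb·ft.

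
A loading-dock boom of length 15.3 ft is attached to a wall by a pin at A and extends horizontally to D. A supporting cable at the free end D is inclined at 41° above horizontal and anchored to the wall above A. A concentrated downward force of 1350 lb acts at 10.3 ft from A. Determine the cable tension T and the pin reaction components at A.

ΣM about A: T·sin41°·15.3 − 1350·10.3 = 0 → T = 13905/(15.3·0.656059) = 1385.28 ≈ 1385 lb.
ΣF_x = 0: A_x − T·cos41° = 0 → A_x = 1385.28 × 0.75471 = 1045 lb.
ΣF_y = 0: A_y + T·sin41° − 1350 = 0 → A_y = 1350 − 1385.28 × 0.656059 = 441.2 lb.

T = 1385 lb, A_x = 1045 lb, A_y = 441.2 lb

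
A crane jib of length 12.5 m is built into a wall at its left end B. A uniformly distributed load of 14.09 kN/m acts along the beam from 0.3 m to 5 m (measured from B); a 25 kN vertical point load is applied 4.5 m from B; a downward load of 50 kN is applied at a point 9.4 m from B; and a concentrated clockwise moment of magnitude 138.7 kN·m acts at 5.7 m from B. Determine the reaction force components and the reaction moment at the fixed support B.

Resultant of the distributed load: 14.09 × 4.7 = 66.223 kN at 2.65 m from B.
ΣF_x = 0: B_x = 0.
ΣF_y = 0: B_y − 14.09·4.7 − 25 − 50 = 0 → B_y = 141.2 kN.
ΣM about B: M_B − (14.09·4.7)·2.65 − 25·4.5 − 50·9.4 − 138.7 = 0 → M_B = 896.7 kN·m.

B_x = 0, B_y = 141.2 kN, M_B = 896.7 kN·m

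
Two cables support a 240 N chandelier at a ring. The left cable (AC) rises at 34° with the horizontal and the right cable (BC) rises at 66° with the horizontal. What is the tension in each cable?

ΣF_x = 0: −T_AC·cos34° + T_BC·cos66° = 0 → T_BC = 2.03827·T_AC.
ΣF_y = 0: T_AC·sin34° + T_BC·sin66° = 240.
Substitute: T_AC·(0.559193 + 2.03827·0.913545) = 240 → T_AC = 99.1226 ≈ 99.12 N.
Then T_BC = 2.03827 × 99.1226 = 202.0 N.

T_AC = 99.12 N, T_BC = 202.0 N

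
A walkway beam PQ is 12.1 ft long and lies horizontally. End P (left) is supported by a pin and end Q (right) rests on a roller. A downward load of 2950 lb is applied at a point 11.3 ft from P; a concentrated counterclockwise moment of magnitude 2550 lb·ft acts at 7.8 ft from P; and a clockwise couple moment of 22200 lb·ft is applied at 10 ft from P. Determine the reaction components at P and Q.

P_x = 0, P_y = -1429 lb, Q_y = 4379 lb

ΣM about P: Q_y·12.1 − 2950·11.3 + 2550 − 22200 = 0 → Q_y = 52985/12.1 = 4378.93 ≈ 4379 lb.
ΣF_y = 0: P_y + 4378.93 − 2950 = 0 → P_y = -1429 lb.
ΣF_x = 0: no horizontal applied forces, so P_x = 0.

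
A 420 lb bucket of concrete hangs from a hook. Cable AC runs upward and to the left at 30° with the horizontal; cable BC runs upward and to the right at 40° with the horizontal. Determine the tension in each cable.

ΣF_x = 0: −T_AC·cos30° + T_BC·cos40° = 0 → T_BC = 1.13052·T_AC.
ΣF_y = 0: T_AC·sin30° + T_BC·sin40° = 420.
Substitute: T_AC·(0.5 + 1.13052·0.642788) = 420 → T_AC = 342.386 ≈ 342.4 lb.
Then T_BC = 1.13052 × 342.386 = 387.1 lb.

T_AC = 342.4 lb, T_BC = 387.1 lb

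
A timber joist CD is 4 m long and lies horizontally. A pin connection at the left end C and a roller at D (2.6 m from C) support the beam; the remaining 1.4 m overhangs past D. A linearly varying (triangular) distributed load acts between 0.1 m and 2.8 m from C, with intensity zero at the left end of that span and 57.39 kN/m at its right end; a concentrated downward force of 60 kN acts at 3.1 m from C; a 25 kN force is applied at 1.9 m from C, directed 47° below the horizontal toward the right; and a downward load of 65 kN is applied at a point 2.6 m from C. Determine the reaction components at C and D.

C_x = -17.05 kN, C_y = 14.24 kN, D_y = 206.5 kN

Resultant of the triangular load: ½ × 57.39 × 2.7 = 77.4765 kN, acting at 1.9 m from C (one-third of the span from the peak).
ΣM about C: D_y·2.6 − (½·57.39·2.7)·1.9 − 60·3.1 − 25·sin47°·1.9 − 65·2.6 = 0 → D_y = 536.945/2.6 = 206.517 ≈ 206.5 kN.
ΣF_y = 0: C_y + 206.517 − ½·57.39·2.7 − 60 − 25·sin47° − 65 = 0 → C_y = 14.24 kN.
ΣF_x = 0: C_x + 25·cos47° = 0 → C_x = -17.05 kN.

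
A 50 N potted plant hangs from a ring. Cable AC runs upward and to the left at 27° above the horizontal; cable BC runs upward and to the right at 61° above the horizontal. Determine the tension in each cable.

T_AC = 24.26 N, T_BC = 44.58 N

ΣF_x = 0: −T_AC·cos27° + T_BC·cos61° = 0 → T_BC = 1.83785·T_AC.
ΣF_y = 0: T_AC·sin27° + T_BC·sin61° = 50.
Substitute: T_AC·(0.45399 + 1.83785·0.87462) = 50 → T_AC = 24.2552 ≈ 24.26 N.
Then T_BC = 1.83785 × 24.2552 = 44.58 N.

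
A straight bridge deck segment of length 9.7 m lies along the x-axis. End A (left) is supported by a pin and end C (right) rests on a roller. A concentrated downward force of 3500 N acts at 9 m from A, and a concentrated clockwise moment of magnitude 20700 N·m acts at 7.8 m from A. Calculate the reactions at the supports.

Taking moments about A: C_y·9.7 − 3500·9 − 20700 = 0 → C_y = 52200/9.7 = 5381.44 ≈ 5381 N.
ΣF_y = 0: A_y + 5381.44 − 3500 = 0 → A_y = -1881 N.
ΣF_x = 0: no horizontal applied forces, so A_x = 0.

A_x = 0, A_y = -1881 N, C_y = 5381 N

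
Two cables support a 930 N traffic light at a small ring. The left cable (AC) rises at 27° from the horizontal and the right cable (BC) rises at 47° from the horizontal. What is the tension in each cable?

ΣF_x = 0: −T_AC·cos27° + T_BC·cos47° = 0 → T_BC = 1.30646·T_AC.
ΣF_y = 0: T_AC·sin27° + T_BC·sin47° = 930.
Substitute: T_AC·(0.45399 + 1.30646·0.731354) = 930 → T_AC = 659.82 ≈ 659.8 N.
Then T_BC = 1.30646 × 659.82 = 862.0 N.

T_AC = 659.8 N, T_BC = 862.0 N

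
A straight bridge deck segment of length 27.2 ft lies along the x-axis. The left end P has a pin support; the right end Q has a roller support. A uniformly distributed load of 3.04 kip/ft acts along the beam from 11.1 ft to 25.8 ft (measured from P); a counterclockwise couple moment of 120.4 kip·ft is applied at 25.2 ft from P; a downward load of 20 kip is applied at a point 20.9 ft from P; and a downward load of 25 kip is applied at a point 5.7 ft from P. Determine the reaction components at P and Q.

P_x = 0, P_y = 43.20 kip, Q_y = 46.49 kip

Resultant of the distributed load: 3.04 × 14.7 = 44.688 kip at 18.45 ft from P.
ΣM about P: Q_y·27.2 − (3.04·14.7)·18.45 + 120.4 − 20·20.9 − 25·5.7 = 0 → Q_y = 1264.5936/27.2 = 46.4924 ≈ 46.49 kip.
ΣF_y = 0: P_y + 46.4924 − 3.04·14.7 − 20 − 25 = 0 → P_y = 43.20 kip.
ΣF_x = 0: no horizontal applied forces, so P_x = 0.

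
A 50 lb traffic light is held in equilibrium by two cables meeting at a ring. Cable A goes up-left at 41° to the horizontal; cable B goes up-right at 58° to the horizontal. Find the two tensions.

ΣF_x = 0: −T_A·cos41° + T_B·cos58° = 0 → T_B = 1.4242·T_A.
ΣF_y = 0: T_A·sin41° + T_B·sin58° = 50.
Substitute: T_A·(0.656059 + 1.4242·0.848048) = 50 → T_A = 26.8262 ≈ 26.83 lb.
Then T_B = 1.4242 × 26.8262 = 38.21 lb.

T_A = 26.83 lb, T_B = 38.21 lb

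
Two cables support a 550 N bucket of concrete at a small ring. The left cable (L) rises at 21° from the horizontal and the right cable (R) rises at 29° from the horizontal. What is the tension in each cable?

T_L = 628.0 N, T_R = 670.3 N

ΣF_x = 0: −T_L·cos21° + T_R·cos29° = 0 → T_R = 1.06741·T_L.
ΣF_y = 0: T_L·sin21° + T_R·sin29° = 550.
Substitute: T_L·(0.358368 + 1.06741·0.48481) = 550 → T_L = 627.955 ≈ 628.0 N.
Then T_R = 1.06741 × 627.955 = 670.3 N.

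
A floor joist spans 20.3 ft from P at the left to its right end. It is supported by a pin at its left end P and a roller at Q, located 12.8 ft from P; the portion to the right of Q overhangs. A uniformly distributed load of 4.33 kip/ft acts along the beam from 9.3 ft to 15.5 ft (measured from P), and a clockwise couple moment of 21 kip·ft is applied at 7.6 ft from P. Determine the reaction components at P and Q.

P_x = 0, P_y = -0.8017 kip, Q_y = 27.65 kip

Resultant of the distributed load: 4.33 × 6.2 = 26.846 kip at 12.4 ft from P.
ΣM about P: Q_y·12.8 − (4.33·6.2)·12.4 − 21 = 0 → Q_y = 353.8904/12.8 = 27.6477 ≈ 27.65 kip.
ΣF_y = 0: P_y + 27.6477 − 4.33·6.2 = 0 → P_y = -0.8017 kip.
ΣF_x = 0: no horizontal applied forces, so P_x = 0.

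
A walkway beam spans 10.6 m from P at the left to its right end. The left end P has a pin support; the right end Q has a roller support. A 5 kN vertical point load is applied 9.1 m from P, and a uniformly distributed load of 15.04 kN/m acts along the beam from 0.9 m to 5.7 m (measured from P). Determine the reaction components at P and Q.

P_x = 0, P_y = 50.42 kN, Q_y = 26.77 kN

Resultant of the distributed load: 15.04 × 4.8 = 72.192 kN at 3.3 m from P.
Taking moments about P: Q_y·10.6 − 5·9.1 − (15.04·4.8)·3.3 = 0 → Q_y = 283.7336/10.6 = 26.7673 ≈ 26.77 kN.
ΣF_y = 0: P_y + 26.7673 − 5 − 15.04·4.8 = 0 → P_y = 50.42 kN.
ΣF_x = 0: no horizontal applied forces, so P_x = 0.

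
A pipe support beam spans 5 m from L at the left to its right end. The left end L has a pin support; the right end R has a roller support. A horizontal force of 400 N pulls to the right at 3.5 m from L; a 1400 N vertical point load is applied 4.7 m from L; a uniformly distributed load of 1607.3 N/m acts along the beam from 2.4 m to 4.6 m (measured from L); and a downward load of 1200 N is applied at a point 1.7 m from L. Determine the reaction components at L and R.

Resultant of the distributed load: 1607.3 × 2.2 = 3536.06 N at 3.5 m from L.
Moments about L: R_y·5 − 1400·4.7 − (1607.3·2.2)·3.5 − 1200·1.7 = 0 → R_y = 20996.21/5 = 4199.24 ≈ 4199 N.
ΣF_y = 0: L_y + 4199.24 − 1400 − 1607.3·2.2 − 1200 = 0 → L_y = 1937 N.
ΣF_x = 0: L_x + 400 = 0 → L_x = -400.0 N.

L_x = -400.0 N, L_y = 1937 N, R_y = 4199 N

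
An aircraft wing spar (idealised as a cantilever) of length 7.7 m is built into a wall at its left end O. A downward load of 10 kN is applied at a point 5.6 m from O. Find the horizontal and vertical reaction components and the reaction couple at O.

O_x = 0, O_y = 10.00 kN, M_O = 56.00 kN·m

ΣF_x = 0: O_x = 0.
ΣF_y = 0: O_y − 10 = 0 → O_y = 10.00 kN.
ΣM about O: M_O − 10·5.6 = 0 → M_O = 56.00 kN·m.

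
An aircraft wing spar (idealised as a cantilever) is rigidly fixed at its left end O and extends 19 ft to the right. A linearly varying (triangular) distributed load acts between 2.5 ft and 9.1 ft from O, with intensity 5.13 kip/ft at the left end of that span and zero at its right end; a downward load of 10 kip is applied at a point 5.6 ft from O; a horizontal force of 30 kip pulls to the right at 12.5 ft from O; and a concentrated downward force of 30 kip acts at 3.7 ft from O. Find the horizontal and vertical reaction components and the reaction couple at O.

O_x = -30.00 kip, O_y = 56.93 kip, M_O = 246.6 kip·ft

Resultant of the triangular load: ½ × 5.13 × 6.6 = 16.929 kip, acting at 4.7 ft from O (one-third of the span from the peak).
ΣF_x = 0: O_x + 30 = 0 → O_x = -30.00 kip.
ΣF_y = 0: O_y − ½·5.13·6.6 − 10 − 30 = 0 → O_y = 56.93 kip.
ΣM about O: M_O − (½·5.13·6.6)·4.7 − 10·5.6 − 30·3.7 = 0 → M_O = 246.6 kip·ft.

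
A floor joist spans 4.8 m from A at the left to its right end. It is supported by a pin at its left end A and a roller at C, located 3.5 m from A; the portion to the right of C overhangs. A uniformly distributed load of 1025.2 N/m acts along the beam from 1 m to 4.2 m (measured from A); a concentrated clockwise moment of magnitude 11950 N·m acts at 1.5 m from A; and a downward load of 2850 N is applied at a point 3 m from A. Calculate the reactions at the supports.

Resultant of the distributed load: 1025.2 × 3.2 = 3280.64 N at 2.6 m from A.
Taking moments about A: C_y·3.5 − (1025.2·3.2)·2.6 − 11950 − 2850·3 = 0 → C_y = 29029.664/3.5 = 8294.19 ≈ 8294 N.
ΣF_y = 0: A_y + 8294.19 − 1025.2·3.2 − 2850 = 0 → A_y = -2164 N.
ΣF_x = 0: no horizontal applied forces, so A_x = 0.

A_x = 0, A_y = -2164 N, C_y = 8294 N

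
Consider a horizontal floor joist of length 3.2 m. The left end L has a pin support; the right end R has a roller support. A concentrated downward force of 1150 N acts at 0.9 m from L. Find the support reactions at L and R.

Taking moments about L: R_y·3.2 − 1150·0.9 = 0 → R_y = 1035/3.2 = 323.438 ≈ 323.4 N.
ΣF_y = 0: L_y + 323.438 − 1150 = 0 → L_y = 826.6 N.
ΣF_x = 0: no horizontal applied forces, so L_x = 0.

L_x = 0, L_y = 826.6 N, R_y = 323.4 N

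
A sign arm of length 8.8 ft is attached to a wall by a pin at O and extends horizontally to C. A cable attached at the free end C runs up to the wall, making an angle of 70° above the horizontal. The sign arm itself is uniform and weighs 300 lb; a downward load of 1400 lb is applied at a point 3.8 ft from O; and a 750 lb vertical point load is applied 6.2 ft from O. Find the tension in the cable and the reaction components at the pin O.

ΣM about O: T·sin70°·8.8 − 300·4.4 − 1400·3.8 − 750·6.2 = 0 → T = 11290/(8.8·0.939693) = 1365.29 ≈ 1365 lb.
ΣF_x = 0: O_x − T·cos70° = 0 → O_x = 1365.29 × 0.34202 = 467.0 lb.
ΣF_y = 0: O_y + T·sin70° − 300 − 1400 − 750 = 0 → O_y = 2450 − 1365.29 × 0.939693 = 1167 lb.

T = 1365 lb, O_x = 467.0 lb, O_y = 1167 lb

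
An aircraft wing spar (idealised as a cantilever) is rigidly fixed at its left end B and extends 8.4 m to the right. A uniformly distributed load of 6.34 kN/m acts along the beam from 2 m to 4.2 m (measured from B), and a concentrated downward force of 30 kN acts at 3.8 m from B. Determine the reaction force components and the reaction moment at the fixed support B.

Resultant of the distributed load: 6.34 × 2.2 = 13.948 kN at 3.1 m from B.
ΣF_x = 0: B_x = 0.
ΣF_y = 0: B_y − 6.34·2.2 − 30 = 0 → B_y = 43.95 kN.
ΣM about B: M_B − (6.34·2.2)·3.1 − 30·3.8 = 0 → M_B = 157.2 kN·m.

B_x = 0, B_y = 43.95 kN, M_B = 157.2 kN·m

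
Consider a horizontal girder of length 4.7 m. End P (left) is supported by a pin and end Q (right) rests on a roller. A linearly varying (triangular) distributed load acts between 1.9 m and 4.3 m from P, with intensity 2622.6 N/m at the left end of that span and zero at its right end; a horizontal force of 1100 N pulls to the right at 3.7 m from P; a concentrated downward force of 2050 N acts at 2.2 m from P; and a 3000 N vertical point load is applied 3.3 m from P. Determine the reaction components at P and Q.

P_x = -1100 N, P_y = 3323 N, Q_y = 4874 N

Resultant of the triangular load: ½ × 2622.6 × 2.4 = 3147.12 N, acting at 2.7 m from P (one-third of the span from the peak).
ΣM about P: Q_y·4.7 − (½·2622.6·2.4)·2.7 − 2050·2.2 − 3000·3.3 = 0 → Q_y = 22907.224/4.7 = 4873.88 ≈ 4874 N.
ΣF_y = 0: P_y + 4873.88 − ½·2622.6·2.4 − 2050 − 3000 = 0 → P_y = 3323 N.
ΣF_x = 0: P_x + 1100 = 0 → P_x = -1100 N.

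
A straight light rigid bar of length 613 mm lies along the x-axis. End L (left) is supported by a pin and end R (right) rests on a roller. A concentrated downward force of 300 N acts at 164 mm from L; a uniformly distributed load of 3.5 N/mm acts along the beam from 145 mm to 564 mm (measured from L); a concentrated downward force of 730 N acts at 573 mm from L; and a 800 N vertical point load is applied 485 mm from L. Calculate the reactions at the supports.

Resultant of the distributed load: 3.5 × 419 = 1466.5 N at 354.5 mm from L.
Moments about L: R_y·613 − 300·164 − (3.5·419)·354.5 − 730·573 − 800·485 = 0 → R_y = 1375364.25/613 = 2243.66 ≈ 2244 N.
ΣF_y = 0: L_y + 2243.66 − 300 − 3.5·419 − 730 − 800 = 0 → L_y = 1053 N.
ΣF_x = 0: no horizontal applied forces, so L_x = 0.

L_x = 0, L_y = 1053 N, R_y = 2244 N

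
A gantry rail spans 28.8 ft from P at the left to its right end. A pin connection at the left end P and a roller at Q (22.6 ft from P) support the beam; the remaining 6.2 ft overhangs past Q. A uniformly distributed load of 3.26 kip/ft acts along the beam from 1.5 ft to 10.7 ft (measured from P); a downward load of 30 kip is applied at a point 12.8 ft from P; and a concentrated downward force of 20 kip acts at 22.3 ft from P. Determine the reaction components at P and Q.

P_x = 0, P_y = 35.17 kip, Q_y = 44.82 kip

Resultant of the distributed load: 3.26 × 9.2 = 29.992 kip at 6.1 ft from P.
ΣM about P: Q_y·22.6 − (3.26·9.2)·6.1 − 30·12.8 − 20·22.3 = 0 → Q_y = 1012.9512/22.6 = 44.8208 ≈ 44.82 kip.
ΣF_y = 0: P_y + 44.8208 − 3.26·9.2 − 30 − 20 = 0 → P_y = 35.17 kip.
ΣF_x = 0: no horizontal applied forces, so P_x = 0.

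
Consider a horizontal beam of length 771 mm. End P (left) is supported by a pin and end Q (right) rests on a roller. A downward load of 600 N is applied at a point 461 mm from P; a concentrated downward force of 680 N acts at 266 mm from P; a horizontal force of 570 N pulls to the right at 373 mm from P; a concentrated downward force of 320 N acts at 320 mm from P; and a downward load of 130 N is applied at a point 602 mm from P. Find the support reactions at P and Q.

P_x = -570.0 N, P_y = 902.3 N, Q_y = 827.7 N

Moments about P: Q_y·771 − 600·461 − 680·266 − 320·320 − 130·602 = 0 → Q_y = 638140/771 = 827.678 ≈ 827.7 N.
ΣF_y = 0: P_y + 827.678 − 600 − 680 − 320 − 130 = 0 → P_y = 902.3 N.
ΣF_x = 0: P_x + 570 = 0 → P_x = -570.0 N.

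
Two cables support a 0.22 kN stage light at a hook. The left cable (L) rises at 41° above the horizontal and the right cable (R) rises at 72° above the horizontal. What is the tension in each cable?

ΣF_x = 0: −T_L·cos41° + T_R·cos72° = 0 → T_R = 2.44229·T_L.
ΣF_y = 0: T_L·sin41° + T_R·sin72° = 0.22.
Substitute: T_L·(0.656059 + 2.44229·0.951057) = 0.22 → T_L = 0.0738548 ≈ 0.07385 kN.
Then T_R = 2.44229 × 0.0738548 = 0.1804 kN.

T_L = 0.07385 kN, T_R = 0.1804 kN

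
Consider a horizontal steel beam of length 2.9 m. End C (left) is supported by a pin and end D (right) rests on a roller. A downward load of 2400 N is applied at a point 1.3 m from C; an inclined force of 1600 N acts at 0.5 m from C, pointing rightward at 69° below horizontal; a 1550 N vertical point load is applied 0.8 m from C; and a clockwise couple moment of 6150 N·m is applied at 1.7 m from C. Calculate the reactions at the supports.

C_x = -573.4 N, C_y = 1562 N, D_y = 3882 N

ΣM about C: D_y·2.9 − 2400·1.3 − 1600·sin69°·0.5 − 1550·0.8 − 6150 = 0 → D_y = 11256.9/2.9 = 3881.69 ≈ 3882 N.
ΣF_y = 0: C_y + 3881.69 − 2400 − 1600·sin69° − 1550 = 0 → C_y = 1562 N.
ΣF_x = 0: C_x + 1600·cos69° = 0 → C_x = -573.4 N.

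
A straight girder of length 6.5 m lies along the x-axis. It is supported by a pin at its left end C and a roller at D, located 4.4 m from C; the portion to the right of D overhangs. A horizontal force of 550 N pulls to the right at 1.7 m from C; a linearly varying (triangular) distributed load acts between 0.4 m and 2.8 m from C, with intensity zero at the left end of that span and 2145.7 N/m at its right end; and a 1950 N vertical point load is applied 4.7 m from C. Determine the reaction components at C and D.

C_x = -550.0 N, C_y = 1272 N, D_y = 3253 N

Resultant of the triangular load: ½ × 2145.7 × 2.4 = 2574.84 N, acting at 2 m from C (one-third of the span from the peak).
Moments about C: D_y·4.4 − (½·2145.7·2.4)·2 − 1950·4.7 = 0 → D_y = 14314.68/4.4 = 3253.34 ≈ 3253 N.
ΣF_y = 0: C_y + 3253.34 − ½·2145.7·2.4 − 1950 = 0 → C_y = 1272 N.
ΣF_x = 0: C_x + 550 = 0 → C_x = -550.0 N.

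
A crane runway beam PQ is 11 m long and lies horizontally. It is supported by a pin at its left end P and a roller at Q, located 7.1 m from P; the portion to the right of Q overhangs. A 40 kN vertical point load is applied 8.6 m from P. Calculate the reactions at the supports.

ΣM about P: Q_y·7.1 − 40·8.6 = 0 → Q_y = 344/7.1 = 48.4507 ≈ 48.45 kN.
ΣF_y = 0: P_y + 48.4507 − 40 = 0 → P_y = -8.451 kN.
ΣF_x = 0: no horizontal applied forces, so P_x = 0.

P_x = 0, P_y = -8.451 kN, Q_y = 48.45 kN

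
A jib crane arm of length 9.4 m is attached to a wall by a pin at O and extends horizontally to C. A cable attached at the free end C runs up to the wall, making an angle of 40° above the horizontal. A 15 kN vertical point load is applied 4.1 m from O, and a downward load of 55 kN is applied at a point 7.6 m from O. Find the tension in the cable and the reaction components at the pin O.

ΣM about O: T·sin40°·9.4 − 15·4.1 − 55·7.6 = 0 → T = 479.5/(9.4·0.642788) = 79.3584 ≈ 79.36 kN.
ΣF_x = 0: O_x − T·cos40° = 0 → O_x = 79.3584 × 0.766044 = 60.79 kN.
ΣF_y = 0: O_y + T·sin40° − 15 − 55 = 0 → O_y = 70 − 79.3584 × 0.642788 = 18.99 kN.

T = 79.36 kN, O_x = 60.79 kN, O_y = 18.99 kN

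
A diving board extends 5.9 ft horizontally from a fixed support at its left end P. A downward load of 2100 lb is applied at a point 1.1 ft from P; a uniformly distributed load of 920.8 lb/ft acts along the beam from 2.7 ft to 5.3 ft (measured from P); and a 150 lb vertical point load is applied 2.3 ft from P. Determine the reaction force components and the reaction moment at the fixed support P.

Resultant of the distributed load: 920.8 × 2.6 = 2394.08 lb at 4 ft from P.
ΣF_x = 0: P_x = 0.
ΣF_y = 0: P_y − 2100 − 920.8·2.6 − 150 = 0 → P_y = 4644 lb.
ΣM about P: M_P − 2100·1.1 − (920.8·2.6)·4 − 150·2.3 = 0 → M_P = 12230 lb·ft.

P_x = 0, P_y = 4644 lb, M_P = 12230 lb·ft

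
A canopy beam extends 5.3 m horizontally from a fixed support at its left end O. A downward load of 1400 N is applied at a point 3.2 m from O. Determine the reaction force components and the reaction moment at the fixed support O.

ΣF_x = 0: O_x = 0.
ΣF_y = 0: O_y − 1400 = 0 → O_y = 1400 N.
ΣM about O: M_O − 1400·3.2 = 0 → M_O = 4480 N·m.

O_x = 0, O_y = 1400 N, M_O = 4480 N·m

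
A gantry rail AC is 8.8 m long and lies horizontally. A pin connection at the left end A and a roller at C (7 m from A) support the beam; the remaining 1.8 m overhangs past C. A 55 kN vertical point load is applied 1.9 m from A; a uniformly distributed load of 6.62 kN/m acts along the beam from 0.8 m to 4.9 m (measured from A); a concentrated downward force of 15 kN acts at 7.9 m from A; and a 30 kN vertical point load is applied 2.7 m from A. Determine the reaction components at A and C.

Resultant of the distributed load: 6.62 × 4.1 = 27.142 kN at 2.85 m from A.
Taking moments about A: C_y·7 − 55·1.9 − (6.62·4.1)·2.85 − 15·7.9 − 30·2.7 = 0 → C_y = 381.3547/7 = 54.4792 ≈ 54.48 kN.
ΣF_y = 0: A_y + 54.4792 − 55 − 6.62·4.1 − 15 − 30 = 0 → A_y = 72.66 kN.
ΣF_x = 0: no horizontal applied forces, so A_x = 0.

A_x = 0, A_y = 72.66 kN, C_y = 54.48 kN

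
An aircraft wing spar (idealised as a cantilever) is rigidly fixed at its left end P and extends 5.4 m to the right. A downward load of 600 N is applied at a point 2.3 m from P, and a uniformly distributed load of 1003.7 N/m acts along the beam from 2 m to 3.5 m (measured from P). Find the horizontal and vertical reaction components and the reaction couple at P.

Resultant of the distributed load: 1003.7 × 1.5 = 1505.55 N at 2.75 m from P.
ΣF_x = 0: P_x = 0.
ΣF_y = 0: P_y − 600 − 1003.7·1.5 = 0 → P_y = 2106 N.
ΣM about P: M_P − 600·2.3 − (1003.7·1.5)·2.75 = 0 → M_P = 5520 N·m.

P_x = 0, P_y = 2106 N, M_P = 5520 N·m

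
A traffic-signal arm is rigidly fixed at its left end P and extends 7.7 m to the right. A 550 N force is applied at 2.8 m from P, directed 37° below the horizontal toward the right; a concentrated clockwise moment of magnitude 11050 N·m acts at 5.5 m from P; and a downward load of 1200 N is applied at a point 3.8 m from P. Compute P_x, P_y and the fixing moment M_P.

P_x = -439.2 N, P_y = 1531 N, M_P = 16540 N·m

ΣF_x = 0: P_x + 550·cos37° = 0 → P_x = -439.2 N.
ΣF_y = 0: P_y − 550·sin37° − 1200 = 0 → P_y = 1531 N.
ΣM about P: M_P − 550·sin37°·2.8 − 11050 − 1200·3.8 = 0 → M_P = 16540 N·m.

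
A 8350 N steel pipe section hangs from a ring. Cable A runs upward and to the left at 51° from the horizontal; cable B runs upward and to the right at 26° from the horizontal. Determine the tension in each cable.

ΣF_x = 0: −T_A·cos51° + T_B·cos26° = 0 → T_B = 0.700183·T_A.
ΣF_y = 0: T_A·sin51° + T_B·sin26° = 8350.
Substitute: T_A·(0.777146 + 0.700183·0.438371) = 8350 → T_A = 7702.34 ≈ 7702 N.
Then T_B = 0.700183 × 7702.34 = 5393 N.

T_A = 7702 N, T_B = 5393 N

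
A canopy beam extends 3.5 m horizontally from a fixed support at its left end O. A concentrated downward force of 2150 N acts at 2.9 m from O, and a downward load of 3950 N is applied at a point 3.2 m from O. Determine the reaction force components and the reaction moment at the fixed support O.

ΣF_x = 0: O_x = 0.
ΣF_y = 0: O_y − 2150 − 3950 = 0 → O_y = 6100 N.
ΣM about O: M_O − 2150·2.9 − 3950·3.2 = 0 → M_O = 18880 N·m.

O_x = 0, O_y = 6100 N, M_O = 18880 N·m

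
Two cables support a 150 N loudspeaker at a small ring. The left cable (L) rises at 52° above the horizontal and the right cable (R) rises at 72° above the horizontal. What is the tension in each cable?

T_L = 55.91 N, T_R = 111.4 N

ΣF_x = 0: −T_L·cos52° + T_R·cos72° = 0 → T_R = 1.99232·T_L.
ΣF_y = 0: T_L·sin52° + T_R·sin72° = 150.
Substitute: T_L·(0.788011 + 1.99232·0.951057) = 150 → T_L = 55.9113 ≈ 55.91 N.
Then T_R = 1.99232 × 55.9113 = 111.4 N.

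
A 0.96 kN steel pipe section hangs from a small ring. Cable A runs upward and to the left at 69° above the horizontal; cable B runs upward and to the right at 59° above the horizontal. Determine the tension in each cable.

ΣF_x = 0: −T_A·cos69° + T_B·cos59° = 0 → T_B = 0.695809·T_A.
ΣF_y = 0: T_A·sin69° + T_B·sin59° = 0.96.
Substitute: T_A·(0.93358 + 0.695809·0.857167) = 0.96 → T_A = 0.627449 ≈ 0.6274 kN.
Then T_B = 0.695809 × 0.627449 = 0.4366 kN.

T_A = 0.6274 kN, T_B = 0.4366 kN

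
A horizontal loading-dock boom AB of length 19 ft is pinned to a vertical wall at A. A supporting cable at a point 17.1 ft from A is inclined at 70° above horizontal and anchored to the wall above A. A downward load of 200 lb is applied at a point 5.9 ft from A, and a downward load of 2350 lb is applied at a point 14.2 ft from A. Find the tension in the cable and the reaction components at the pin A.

T = 2150 lb, A_x = 735.4 lb, A_y = 529.5 lb

ΣM about A: T·sin70°·17.1 − 200·5.9 − 2350·14.2 = 0 → T = 34550/(17.1·0.939693) = 2150.14 ≈ 2150 lb.
ΣF_x = 0: A_x − T·cos70° = 0 → A_x = 2150.14 × 0.34202 = 735.4 lb.
ΣF_y = 0: A_y + T·sin70° − 200 − 2350 = 0 → A_y = 2550 − 2150.14 × 0.939693 = 529.5 lb.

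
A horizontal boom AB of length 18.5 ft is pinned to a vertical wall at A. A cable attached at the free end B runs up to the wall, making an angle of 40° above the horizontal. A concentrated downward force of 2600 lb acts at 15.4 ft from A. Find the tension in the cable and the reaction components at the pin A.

ΣM about A: T·sin40°·18.5 − 2600·15.4 = 0 → T = 40040/(18.5·0.642788) = 3367.09 ≈ 3367 lb.
ΣF_x = 0: A_x − T·cos40° = 0 → A_x = 3367.09 × 0.766044 = 2579 lb.
ΣF_y = 0: A_y + T·sin40° − 2600 = 0 → A_y = 2600 − 3367.09 × 0.642788 = 435.7 lb.

T = 3367 lb, A_x = 2579 lb, A_y = 435.7 lb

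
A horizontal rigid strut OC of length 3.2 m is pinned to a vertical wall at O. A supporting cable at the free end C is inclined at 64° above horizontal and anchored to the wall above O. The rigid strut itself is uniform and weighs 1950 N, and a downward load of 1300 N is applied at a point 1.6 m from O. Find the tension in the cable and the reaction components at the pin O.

T = 1808 N, O_x = 792.6 N, O_y = 1625 N

ΣM about O: T·sin64°·3.2 − 1950·1.6 − 1300·1.6 = 0 → T = 5200/(3.2·0.898794) = 1807.98 ≈ 1808 N.
ΣF_x = 0: O_x − T·cos64° = 0 → O_x = 1807.98 × 0.438371 = 792.6 N.
ΣF_y = 0: O_y + T·sin64° − 1950 − 1300 = 0 → O_y = 3250 − 1807.98 × 0.898794 = 1625 N.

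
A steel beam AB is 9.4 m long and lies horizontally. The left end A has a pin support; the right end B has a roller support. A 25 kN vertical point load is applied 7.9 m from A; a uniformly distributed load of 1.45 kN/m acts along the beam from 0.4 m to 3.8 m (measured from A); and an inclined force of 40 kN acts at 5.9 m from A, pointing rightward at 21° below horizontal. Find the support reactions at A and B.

Resultant of the distributed load: 1.45 × 3.4 = 4.93 kN at 2.1 m from A.
ΣM about A: B_y·9.4 − 25·7.9 − (1.45·3.4)·2.1 − 40·sin21°·5.9 = 0 → B_y = 292.428/9.4 = 31.1094 ≈ 31.11 kN.
ΣF_y = 0: A_y + 31.1094 − 25 − 1.45·3.4 − 40·sin21° = 0 → A_y = 13.16 kN.
ΣF_x = 0: A_x + 40·cos21° = 0 → A_x = -37.34 kN.

A_x = -37.34 kN, A_y = 13.16 kN, B_y = 31.11 kN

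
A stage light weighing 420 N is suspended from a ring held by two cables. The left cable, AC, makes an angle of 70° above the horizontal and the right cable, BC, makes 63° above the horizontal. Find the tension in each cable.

ΣF_x = 0: −T_AC·cos70° + T_BC·cos63° = 0 → T_BC = 0.753364·T_AC.
ΣF_y = 0: T_AC·sin70° + T_BC·sin63° = 420.
Substitute: T_AC·(0.939693 + 0.753364·0.891007) = 420 → T_AC = 260.716 ≈ 260.7 N.
Then T_BC = 0.753364 × 260.716 = 196.4 N.

T_AC = 260.7 N, T_BC = 196.4 N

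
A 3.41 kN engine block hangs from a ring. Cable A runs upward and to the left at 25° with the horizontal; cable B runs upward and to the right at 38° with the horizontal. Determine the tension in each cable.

ΣF_x = 0: −T_A·cos25° + T_B·cos38° = 0 → T_B = 1.15012·T_A.
ΣF_y = 0: T_A·sin25° + T_B·sin38° = 3.41.
Substitute: T_A·(0.422618 + 1.15012·0.615661) = 3.41 → T_A = 3.01583 ≈ 3.016 kN.
Then T_B = 1.15012 × 3.01583 = 3.469 kN.

T_A = 3.016 kN, T_B = 3.469 kN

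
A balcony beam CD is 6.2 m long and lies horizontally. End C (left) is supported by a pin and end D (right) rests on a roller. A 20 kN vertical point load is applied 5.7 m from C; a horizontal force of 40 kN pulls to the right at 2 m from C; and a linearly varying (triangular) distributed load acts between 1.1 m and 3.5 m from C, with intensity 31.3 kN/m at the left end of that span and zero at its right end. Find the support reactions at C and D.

C_x = -40.00 kN, C_y = 27.66 kN, D_y = 29.90 kN

Resultant of the triangular load: ½ × 31.3 × 2.4 = 37.56 kN, acting at 1.9 m from C (one-third of the span from the peak).
ΣM about C: D_y·6.2 − 20·5.7 − (½·31.3·2.4)·1.9 = 0 → D_y = 185.364/6.2 = 29.8974 ≈ 29.90 kN.
ΣF_y = 0: C_y + 29.8974 − 20 − ½·31.3·2.4 = 0 → C_y = 27.66 kN.
ΣF_x = 0: C_x + 40 = 0 → C_x = -40.00 kN.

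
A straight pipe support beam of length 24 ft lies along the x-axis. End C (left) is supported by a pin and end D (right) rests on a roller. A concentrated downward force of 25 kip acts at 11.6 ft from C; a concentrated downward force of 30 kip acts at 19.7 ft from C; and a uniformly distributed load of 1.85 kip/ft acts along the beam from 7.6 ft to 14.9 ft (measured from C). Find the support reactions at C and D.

C_x = 0, C_y = 25.47 kip, D_y = 43.04 kip

Resultant of the distributed load: 1.85 × 7.3 = 13.505 kip at 11.25 ft from C.
ΣM about C: D_y·24 − 25·11.6 − 30·19.7 − (1.85·7.3)·11.25 = 0 → D_y = 1032.93125/24 = 43.0388 ≈ 43.04 kip.
ΣF_y = 0: C_y + 43.0388 − 25 − 30 − 1.85·7.3 = 0 → C_y = 25.47 kip.
ΣF_x = 0: no horizontal applied forces, so C_x = 0.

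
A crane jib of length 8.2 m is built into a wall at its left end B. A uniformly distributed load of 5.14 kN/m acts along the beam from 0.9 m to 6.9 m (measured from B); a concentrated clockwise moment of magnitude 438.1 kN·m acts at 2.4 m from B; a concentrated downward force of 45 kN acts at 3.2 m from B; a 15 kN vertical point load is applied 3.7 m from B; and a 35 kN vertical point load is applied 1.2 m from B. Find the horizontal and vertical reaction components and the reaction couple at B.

Resultant of the distributed load: 5.14 × 6 = 30.84 kN at 3.9 m from B.
ΣF_x = 0: B_x = 0.
ΣF_y = 0: B_y − 5.14·6 − 45 − 15 − 35 = 0 → B_y = 125.8 kN.
ΣM about B: M_B − (5.14·6)·3.9 − 438.1 − 45·3.2 − 15·3.7 − 35·1.2 = 0 → M_B = 799.9 kN·m.

B_x = 0, B_y = 125.8 kN, M_B = 799.9 kN·m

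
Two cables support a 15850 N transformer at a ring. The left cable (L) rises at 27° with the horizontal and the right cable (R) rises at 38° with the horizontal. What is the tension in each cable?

ΣF_x = 0: −T_L·cos27° + T_R·cos38° = 0 → T_R = 1.1307·T_L.
ΣF_y = 0: T_L·sin27° + T_R·sin38° = 15850.
Substitute: T_L·(0.45399 + 1.1307·0.615661) = 15850 → T_L = 13781.2 ≈ 13780 N.
Then T_R = 1.1307 × 13781.2 = 15580 N.

T_L = 13780 N, T_R = 15580 N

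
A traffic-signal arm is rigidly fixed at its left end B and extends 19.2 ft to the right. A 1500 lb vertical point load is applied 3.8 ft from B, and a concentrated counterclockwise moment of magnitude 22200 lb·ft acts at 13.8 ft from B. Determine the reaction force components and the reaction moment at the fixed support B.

ΣF_x = 0: B_x = 0.
ΣF_y = 0: B_y − 1500 = 0 → B_y = 1500 lb.
ΣM about B: M_B − 1500·3.8 + 22200 = 0 → M_B = -16500 lb·ft.

B_x = 0, B_y = 1500 lb, M_B = -16500 lb·ft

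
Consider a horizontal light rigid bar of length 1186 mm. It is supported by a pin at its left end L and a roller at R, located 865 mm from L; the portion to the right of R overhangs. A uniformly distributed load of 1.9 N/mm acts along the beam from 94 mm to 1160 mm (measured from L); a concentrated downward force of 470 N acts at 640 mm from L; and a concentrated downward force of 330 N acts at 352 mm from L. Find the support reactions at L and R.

Resultant of the distributed load: 1.9 × 1066 = 2025.4 N at 627 mm from L.
Moments about L: R_y·865 − (1.9·1066)·627 − 470·640 − 330·352 = 0 → R_y = 1686885.8/865 = 1950.16 ≈ 1950 N.
ΣF_y = 0: L_y + 1950.16 − 1.9·1066 − 470 − 330 = 0 → L_y = 875.2 N.
ΣF_x = 0: no horizontal applied forces, so L_x = 0.

L_x = 0, L_y = 875.2 N, R_y = 1950 N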